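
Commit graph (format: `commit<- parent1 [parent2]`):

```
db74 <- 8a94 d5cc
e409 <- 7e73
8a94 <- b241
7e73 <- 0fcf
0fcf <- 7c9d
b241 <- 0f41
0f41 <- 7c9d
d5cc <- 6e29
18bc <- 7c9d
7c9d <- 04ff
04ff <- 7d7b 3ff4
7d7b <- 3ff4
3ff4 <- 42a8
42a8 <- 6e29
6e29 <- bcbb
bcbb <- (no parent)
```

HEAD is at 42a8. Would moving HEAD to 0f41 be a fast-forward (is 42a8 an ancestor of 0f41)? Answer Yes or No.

Yes

A fast-forward from 42a8 to 0f41 is possible iff 42a8 is an ancestor of 0f41.
Ancestors of 0f41: {04ff, 0f41, 3ff4, 42a8, 6e29, 7c9d, 7d7b, bcbb}.
42a8 is among them, so fast-forward is possible.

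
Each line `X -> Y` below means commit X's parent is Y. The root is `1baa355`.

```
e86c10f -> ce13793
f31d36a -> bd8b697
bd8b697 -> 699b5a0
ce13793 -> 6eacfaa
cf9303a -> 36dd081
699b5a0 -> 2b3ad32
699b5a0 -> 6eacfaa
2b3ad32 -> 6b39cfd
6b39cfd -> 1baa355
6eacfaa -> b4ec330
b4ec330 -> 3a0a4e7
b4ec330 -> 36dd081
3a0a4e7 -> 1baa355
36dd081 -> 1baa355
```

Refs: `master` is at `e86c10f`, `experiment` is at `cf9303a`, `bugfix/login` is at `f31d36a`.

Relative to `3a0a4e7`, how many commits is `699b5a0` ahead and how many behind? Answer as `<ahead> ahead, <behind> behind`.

Reachable from 699b5a0: {1baa355, 2b3ad32, 36dd081, 3a0a4e7, 699b5a0, 6b39cfd, 6eacfaa, b4ec330}.
Reachable from 3a0a4e7: {1baa355, 3a0a4e7}.
Only in 699b5a0's history (ahead): {2b3ad32, 36dd081, 699b5a0, 6b39cfd, 6eacfaa, b4ec330} — 6.
Only in 3a0a4e7's history (behind): {} — 0.

6 ahead, 0 behind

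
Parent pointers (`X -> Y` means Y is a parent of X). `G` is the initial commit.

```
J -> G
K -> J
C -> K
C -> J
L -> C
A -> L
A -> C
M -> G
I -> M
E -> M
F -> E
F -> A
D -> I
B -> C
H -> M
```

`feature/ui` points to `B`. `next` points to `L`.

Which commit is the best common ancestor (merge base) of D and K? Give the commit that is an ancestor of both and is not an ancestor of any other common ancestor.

Ancestors of D: {D, G, I, M}.
Ancestors of K: {G, J, K}.
Common ancestors: {G}.
The only common ancestor is G, so it is the merge base.

G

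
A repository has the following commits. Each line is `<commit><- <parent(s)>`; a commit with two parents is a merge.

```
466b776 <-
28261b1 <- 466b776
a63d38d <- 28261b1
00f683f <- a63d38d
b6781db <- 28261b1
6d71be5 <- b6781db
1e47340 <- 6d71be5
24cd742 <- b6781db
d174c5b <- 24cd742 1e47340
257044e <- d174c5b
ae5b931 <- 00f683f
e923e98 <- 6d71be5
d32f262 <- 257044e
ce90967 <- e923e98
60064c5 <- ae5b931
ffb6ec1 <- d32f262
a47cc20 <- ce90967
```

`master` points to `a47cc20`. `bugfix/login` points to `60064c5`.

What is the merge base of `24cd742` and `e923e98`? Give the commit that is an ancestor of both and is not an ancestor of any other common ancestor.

Ancestors of 24cd742: {24cd742, 28261b1, 466b776, b6781db}.
Ancestors of e923e98: {28261b1, 466b776, 6d71be5, b6781db, e923e98}.
Common ancestors: {28261b1, 466b776, b6781db}.
Among these, b6781db is not an ancestor of any other common ancestor — it is the merge base.

b6781db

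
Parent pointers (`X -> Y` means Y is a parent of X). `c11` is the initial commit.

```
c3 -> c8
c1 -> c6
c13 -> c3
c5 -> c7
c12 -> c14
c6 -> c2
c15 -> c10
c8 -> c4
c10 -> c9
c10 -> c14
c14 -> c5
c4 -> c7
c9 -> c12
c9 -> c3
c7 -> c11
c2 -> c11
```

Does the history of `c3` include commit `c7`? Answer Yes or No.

Ancestors of c3 (commits reachable by following parents): {c11, c3, c4, c7, c8}.
c7 is in that set, so it is an ancestor of c3.

Yes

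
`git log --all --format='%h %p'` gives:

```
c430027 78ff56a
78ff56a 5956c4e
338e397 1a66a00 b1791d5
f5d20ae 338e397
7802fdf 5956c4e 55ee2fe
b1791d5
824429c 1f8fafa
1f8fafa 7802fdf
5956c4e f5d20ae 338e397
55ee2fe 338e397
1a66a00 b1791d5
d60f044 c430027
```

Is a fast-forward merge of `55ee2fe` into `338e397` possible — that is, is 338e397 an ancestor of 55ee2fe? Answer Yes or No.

Yes

A fast-forward from 338e397 to 55ee2fe is possible iff 338e397 is an ancestor of 55ee2fe.
Ancestors of 55ee2fe: {1a66a00, 338e397, 55ee2fe, b1791d5}.
338e397 is among them, so fast-forward is possible.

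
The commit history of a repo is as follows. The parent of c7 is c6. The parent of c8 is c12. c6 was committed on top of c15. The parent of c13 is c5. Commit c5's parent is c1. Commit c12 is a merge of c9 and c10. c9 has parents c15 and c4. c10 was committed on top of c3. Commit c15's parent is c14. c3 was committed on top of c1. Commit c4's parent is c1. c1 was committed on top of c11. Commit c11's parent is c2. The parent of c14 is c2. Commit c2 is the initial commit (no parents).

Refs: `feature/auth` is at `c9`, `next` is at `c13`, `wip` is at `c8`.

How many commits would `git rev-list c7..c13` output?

Reachable from c13: {c1, c11, c13, c2, c5}.
Reachable from c7: {c14, c15, c2, c6, c7}.
In c13's history but not c7's: {c1, c11, c13, c5} — 4 commits.

4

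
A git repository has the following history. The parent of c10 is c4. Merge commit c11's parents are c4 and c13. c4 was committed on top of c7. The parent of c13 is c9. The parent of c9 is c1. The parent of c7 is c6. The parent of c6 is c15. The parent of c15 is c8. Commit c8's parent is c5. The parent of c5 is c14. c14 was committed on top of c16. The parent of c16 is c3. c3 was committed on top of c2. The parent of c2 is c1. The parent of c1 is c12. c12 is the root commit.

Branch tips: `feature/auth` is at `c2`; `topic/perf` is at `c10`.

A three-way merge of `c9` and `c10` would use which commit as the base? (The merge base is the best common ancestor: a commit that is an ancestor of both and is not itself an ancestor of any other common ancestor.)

Ancestors of c9: {c1, c12, c9}.
Ancestors of c10: {c1, c10, c12, c14, c15, c16, c2, c3, c4, c5, c6, c7, c8}.
Common ancestors: {c1, c12}.
Among these, c1 is not an ancestor of any other common ancestor — it is the merge base.

c1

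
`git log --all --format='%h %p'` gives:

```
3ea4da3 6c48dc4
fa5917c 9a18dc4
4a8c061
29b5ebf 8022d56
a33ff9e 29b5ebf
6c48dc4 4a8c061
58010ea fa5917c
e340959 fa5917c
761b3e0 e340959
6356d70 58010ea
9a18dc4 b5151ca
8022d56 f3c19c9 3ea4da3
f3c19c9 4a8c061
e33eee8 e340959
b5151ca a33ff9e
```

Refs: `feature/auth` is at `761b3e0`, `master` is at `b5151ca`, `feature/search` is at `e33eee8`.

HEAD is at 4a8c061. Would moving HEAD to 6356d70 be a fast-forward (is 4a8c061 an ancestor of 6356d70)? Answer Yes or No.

A fast-forward from 4a8c061 to 6356d70 is possible iff 4a8c061 is an ancestor of 6356d70.
Ancestors of 6356d70: {29b5ebf, 3ea4da3, 4a8c061, 58010ea, 6356d70, 6c48dc4, 8022d56, 9a18dc4, a33ff9e, b5151ca, f3c19c9, fa5917c}.
4a8c061 is among them, so fast-forward is possible.

Yes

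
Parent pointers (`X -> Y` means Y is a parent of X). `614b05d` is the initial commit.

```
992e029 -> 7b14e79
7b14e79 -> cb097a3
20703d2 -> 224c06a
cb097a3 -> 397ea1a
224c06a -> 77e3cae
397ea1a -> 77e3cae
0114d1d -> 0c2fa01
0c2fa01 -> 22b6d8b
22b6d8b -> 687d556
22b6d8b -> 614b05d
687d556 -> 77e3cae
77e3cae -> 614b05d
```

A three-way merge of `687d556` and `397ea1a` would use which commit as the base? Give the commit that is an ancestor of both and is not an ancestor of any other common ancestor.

Ancestors of 687d556: {614b05d, 687d556, 77e3cae}.
Ancestors of 397ea1a: {397ea1a, 614b05d, 77e3cae}.
Common ancestors: {614b05d, 77e3cae}.
Among these, 77e3cae is not an ancestor of any other common ancestor — it is the merge base.

77e3cae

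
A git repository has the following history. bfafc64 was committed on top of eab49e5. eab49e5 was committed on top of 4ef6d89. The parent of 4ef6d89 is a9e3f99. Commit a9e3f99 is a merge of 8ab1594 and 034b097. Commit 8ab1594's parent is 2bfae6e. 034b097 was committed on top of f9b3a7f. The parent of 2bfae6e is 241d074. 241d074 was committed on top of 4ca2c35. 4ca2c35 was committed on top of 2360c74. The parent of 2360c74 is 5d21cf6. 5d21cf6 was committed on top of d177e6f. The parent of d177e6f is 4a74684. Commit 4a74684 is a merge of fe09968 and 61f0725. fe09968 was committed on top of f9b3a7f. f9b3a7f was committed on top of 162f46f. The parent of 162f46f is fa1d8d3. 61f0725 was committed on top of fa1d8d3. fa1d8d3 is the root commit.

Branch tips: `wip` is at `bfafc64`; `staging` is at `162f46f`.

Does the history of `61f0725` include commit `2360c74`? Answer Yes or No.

No

Ancestors of 61f0725: {61f0725, fa1d8d3}.
2360c74 is not in that set, so it is not an ancestor of 61f0725.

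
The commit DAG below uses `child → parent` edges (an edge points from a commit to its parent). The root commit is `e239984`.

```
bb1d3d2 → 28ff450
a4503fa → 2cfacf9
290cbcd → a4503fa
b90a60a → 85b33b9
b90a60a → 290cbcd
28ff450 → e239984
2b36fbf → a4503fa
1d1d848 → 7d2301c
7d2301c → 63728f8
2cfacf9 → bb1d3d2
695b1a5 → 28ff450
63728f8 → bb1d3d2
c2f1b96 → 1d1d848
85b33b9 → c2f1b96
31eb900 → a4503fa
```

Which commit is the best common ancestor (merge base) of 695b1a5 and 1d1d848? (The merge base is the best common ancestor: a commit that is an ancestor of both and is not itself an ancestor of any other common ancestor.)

28ff450

Ancestors of 695b1a5: {28ff450, 695b1a5, e239984}.
Ancestors of 1d1d848: {1d1d848, 28ff450, 63728f8, 7d2301c, bb1d3d2, e239984}.
Common ancestors: {28ff450, e239984}.
Among these, 28ff450 is not an ancestor of any other common ancestor — it is the merge base.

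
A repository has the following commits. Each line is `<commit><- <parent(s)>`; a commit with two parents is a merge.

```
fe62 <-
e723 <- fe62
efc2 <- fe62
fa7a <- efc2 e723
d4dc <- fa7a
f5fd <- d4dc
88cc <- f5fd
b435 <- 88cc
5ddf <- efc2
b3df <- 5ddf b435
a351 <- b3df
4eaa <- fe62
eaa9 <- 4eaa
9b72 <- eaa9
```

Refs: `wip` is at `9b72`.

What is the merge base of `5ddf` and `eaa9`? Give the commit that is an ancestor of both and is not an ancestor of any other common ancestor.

Ancestors of 5ddf: {5ddf, efc2, fe62}.
Ancestors of eaa9: {4eaa, eaa9, fe62}.
Common ancestors: {fe62}.
The only common ancestor is fe62, so it is the merge base.

fe62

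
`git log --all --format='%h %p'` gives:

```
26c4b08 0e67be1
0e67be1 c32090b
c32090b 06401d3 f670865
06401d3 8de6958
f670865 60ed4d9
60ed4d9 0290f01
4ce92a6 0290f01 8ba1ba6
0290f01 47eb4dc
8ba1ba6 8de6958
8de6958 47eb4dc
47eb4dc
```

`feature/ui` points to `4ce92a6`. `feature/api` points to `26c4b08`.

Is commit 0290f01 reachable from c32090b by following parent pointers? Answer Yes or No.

Ancestors of c32090b (commits reachable by following parents): {0290f01, 06401d3, 47eb4dc, 60ed4d9, 8de6958, c32090b, f670865}.
0290f01 is in that set, so it is an ancestor of c32090b.

Yes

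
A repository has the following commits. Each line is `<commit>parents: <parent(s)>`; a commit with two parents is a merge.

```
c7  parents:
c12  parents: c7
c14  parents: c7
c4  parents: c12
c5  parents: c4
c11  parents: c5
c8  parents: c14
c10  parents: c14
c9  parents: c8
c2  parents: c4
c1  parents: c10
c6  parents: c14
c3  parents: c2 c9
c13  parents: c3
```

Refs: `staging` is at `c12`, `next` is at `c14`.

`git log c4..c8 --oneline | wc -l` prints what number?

Reachable from c8: {c14, c7, c8}.
Reachable from c4: {c12, c4, c7}.
In c8's history but not c4's: {c14, c8} — 2 commits.

2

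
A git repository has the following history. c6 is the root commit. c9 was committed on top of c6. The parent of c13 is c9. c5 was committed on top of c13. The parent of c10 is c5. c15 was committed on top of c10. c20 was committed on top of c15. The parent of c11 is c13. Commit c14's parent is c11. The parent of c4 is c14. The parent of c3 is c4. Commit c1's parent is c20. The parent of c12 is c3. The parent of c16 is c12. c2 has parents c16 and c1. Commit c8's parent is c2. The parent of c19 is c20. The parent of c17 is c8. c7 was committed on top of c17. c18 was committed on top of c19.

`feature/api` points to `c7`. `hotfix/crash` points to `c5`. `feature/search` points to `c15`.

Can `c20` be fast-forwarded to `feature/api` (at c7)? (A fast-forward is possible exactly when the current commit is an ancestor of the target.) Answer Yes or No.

A fast-forward from c20 to c7 is possible iff c20 is an ancestor of c7.
Ancestors of c7: {c1, c10, c11, c12, c13, c14, c15, c16, c17, c2, c20, c3, c4, c5, c6, c7, c8, c9}.
c20 is among them, so fast-forward is possible.

Yes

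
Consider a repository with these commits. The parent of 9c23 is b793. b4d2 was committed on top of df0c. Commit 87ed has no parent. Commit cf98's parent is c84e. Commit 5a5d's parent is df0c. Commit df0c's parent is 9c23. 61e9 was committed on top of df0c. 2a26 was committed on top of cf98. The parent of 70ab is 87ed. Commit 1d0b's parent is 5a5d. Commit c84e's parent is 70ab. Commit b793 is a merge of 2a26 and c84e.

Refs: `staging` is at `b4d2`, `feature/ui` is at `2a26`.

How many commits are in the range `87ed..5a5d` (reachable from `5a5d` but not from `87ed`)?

8

Reachable from 5a5d: {2a26, 5a5d, 70ab, 87ed, 9c23, b793, c84e, cf98, df0c}.
Reachable from 87ed: {87ed}.
In 5a5d's history but not 87ed's: {2a26, 5a5d, 70ab, 9c23, b793, c84e, cf98, df0c} — 8 commits.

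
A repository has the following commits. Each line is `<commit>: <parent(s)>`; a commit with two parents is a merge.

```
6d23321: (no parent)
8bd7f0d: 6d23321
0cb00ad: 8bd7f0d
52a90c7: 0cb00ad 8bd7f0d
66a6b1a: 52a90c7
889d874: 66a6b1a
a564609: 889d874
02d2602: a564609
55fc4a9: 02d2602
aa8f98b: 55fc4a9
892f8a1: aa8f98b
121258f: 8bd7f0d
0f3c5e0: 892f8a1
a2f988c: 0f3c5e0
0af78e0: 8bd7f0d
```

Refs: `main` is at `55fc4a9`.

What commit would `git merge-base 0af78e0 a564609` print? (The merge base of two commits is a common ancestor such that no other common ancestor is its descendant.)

Ancestors of 0af78e0: {0af78e0, 6d23321, 8bd7f0d}.
Ancestors of a564609: {0cb00ad, 52a90c7, 66a6b1a, 6d23321, 889d874, 8bd7f0d, a564609}.
Common ancestors: {6d23321, 8bd7f0d}.
Among these, 8bd7f0d is not an ancestor of any other common ancestor — it is the merge base.

8bd7f0d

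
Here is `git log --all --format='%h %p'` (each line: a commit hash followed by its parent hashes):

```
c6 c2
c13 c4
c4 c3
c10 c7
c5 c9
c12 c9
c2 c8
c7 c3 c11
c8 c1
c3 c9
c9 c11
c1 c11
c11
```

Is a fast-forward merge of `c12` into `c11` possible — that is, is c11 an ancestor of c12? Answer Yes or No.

A fast-forward from c11 to c12 is possible iff c11 is an ancestor of c12.
Ancestors of c12: {c11, c12, c9}.
c11 is among them, so fast-forward is possible.

Yes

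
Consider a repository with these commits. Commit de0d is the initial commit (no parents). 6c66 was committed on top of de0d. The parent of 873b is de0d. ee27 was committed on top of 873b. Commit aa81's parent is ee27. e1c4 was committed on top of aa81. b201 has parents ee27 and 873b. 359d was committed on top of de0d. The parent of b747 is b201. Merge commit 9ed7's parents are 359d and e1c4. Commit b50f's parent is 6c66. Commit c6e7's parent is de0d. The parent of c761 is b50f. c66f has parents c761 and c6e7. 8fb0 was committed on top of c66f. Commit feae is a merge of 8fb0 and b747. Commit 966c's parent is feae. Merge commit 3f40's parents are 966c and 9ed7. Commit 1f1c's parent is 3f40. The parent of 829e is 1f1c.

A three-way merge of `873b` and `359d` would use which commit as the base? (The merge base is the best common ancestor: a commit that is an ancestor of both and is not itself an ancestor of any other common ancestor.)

Ancestors of 873b: {873b, de0d}.
Ancestors of 359d: {359d, de0d}.
Common ancestors: {de0d}.
The only common ancestor is de0d, so it is the merge base.

de0d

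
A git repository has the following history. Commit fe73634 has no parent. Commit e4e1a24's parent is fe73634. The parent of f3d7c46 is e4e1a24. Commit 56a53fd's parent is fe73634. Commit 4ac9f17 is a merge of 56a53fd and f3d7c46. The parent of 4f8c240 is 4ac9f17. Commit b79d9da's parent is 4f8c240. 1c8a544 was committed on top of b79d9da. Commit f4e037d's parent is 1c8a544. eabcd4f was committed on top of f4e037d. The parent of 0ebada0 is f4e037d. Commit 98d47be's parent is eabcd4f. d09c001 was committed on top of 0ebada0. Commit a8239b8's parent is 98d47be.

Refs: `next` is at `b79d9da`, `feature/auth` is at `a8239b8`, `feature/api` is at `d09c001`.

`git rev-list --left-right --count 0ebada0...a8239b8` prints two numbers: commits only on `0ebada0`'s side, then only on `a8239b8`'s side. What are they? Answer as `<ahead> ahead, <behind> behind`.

Reachable from 0ebada0: {0ebada0, 1c8a544, 4ac9f17, 4f8c240, 56a53fd, b79d9da, e4e1a24, f3d7c46, f4e037d, fe73634}.
Reachable from a8239b8: {1c8a544, 4ac9f17, 4f8c240, 56a53fd, 98d47be, a8239b8, b79d9da, e4e1a24, eabcd4f, f3d7c46, f4e037d, fe73634}.
Only in 0ebada0's history (ahead): {0ebada0} — 1.
Only in a8239b8's history (behind): {98d47be, a8239b8, eabcd4f} — 3.

1 ahead, 3 behind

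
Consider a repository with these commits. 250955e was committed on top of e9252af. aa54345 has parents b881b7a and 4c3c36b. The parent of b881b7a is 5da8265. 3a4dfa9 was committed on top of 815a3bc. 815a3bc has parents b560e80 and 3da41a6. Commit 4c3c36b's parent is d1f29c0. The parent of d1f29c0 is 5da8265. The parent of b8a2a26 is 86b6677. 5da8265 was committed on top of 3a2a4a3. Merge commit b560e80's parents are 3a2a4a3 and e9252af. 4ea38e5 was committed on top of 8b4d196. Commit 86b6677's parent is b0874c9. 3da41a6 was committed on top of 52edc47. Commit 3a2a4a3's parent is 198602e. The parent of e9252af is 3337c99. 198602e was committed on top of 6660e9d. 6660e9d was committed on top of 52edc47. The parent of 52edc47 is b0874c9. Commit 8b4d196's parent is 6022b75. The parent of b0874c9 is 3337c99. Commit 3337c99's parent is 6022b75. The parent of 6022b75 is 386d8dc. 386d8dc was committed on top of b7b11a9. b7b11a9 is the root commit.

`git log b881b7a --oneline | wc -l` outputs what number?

11

Walking parent pointers from b881b7a: reachable set = {198602e, 3337c99, 386d8dc, 3a2a4a3, 52edc47, 5da8265, 6022b75, 6660e9d, b0874c9, b7b11a9, b881b7a}.
That is 11 commits.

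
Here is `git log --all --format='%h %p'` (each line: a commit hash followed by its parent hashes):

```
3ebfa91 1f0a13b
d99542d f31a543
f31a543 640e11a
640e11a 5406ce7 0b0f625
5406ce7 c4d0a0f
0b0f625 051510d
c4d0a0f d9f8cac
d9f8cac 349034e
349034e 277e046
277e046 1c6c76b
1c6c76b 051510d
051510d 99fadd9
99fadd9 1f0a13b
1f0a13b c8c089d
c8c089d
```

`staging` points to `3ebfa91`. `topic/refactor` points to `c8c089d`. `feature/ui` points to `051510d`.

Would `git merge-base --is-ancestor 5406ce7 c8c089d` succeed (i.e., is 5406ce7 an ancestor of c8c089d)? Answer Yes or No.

No

Ancestors of c8c089d: {c8c089d}.
5406ce7 is not in that set, so it is not an ancestor of c8c089d.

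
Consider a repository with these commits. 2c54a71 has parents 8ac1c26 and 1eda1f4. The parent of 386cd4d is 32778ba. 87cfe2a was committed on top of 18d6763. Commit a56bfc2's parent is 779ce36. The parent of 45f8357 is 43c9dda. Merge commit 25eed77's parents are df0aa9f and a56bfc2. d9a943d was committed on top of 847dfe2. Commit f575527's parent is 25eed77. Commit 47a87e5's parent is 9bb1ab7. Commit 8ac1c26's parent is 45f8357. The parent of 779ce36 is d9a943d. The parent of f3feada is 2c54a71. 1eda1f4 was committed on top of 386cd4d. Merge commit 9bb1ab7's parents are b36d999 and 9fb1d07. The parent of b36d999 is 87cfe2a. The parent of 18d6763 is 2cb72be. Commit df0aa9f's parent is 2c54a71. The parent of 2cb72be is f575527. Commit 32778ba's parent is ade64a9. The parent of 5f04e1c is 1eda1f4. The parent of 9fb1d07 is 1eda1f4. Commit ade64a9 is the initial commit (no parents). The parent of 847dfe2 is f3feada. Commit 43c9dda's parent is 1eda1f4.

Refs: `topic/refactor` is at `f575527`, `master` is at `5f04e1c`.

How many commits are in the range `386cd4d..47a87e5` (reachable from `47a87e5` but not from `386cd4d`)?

20

Reachable from 47a87e5: {18d6763, 1eda1f4, 25eed77, 2c54a71, 2cb72be, 32778ba, 386cd4d, 43c9dda, 45f8357, 47a87e5, 779ce36, 847dfe2, 87cfe2a, 8ac1c26, 9bb1ab7, 9fb1d07, a56bfc2, ade64a9, b36d999, d9a943d, df0aa9f, f3feada, f575527}.
Reachable from 386cd4d: {32778ba, 386cd4d, ade64a9}.
In 47a87e5's history but not 386cd4d's: {18d6763, 1eda1f4, 25eed77, 2c54a71, 2cb72be, 43c9dda, 45f8357, 47a87e5, 779ce36, 847dfe2, 87cfe2a, 8ac1c26, 9bb1ab7, 9fb1d07, a56bfc2, b36d999, d9a943d, df0aa9f, f3feada, f575527} — 20 commits.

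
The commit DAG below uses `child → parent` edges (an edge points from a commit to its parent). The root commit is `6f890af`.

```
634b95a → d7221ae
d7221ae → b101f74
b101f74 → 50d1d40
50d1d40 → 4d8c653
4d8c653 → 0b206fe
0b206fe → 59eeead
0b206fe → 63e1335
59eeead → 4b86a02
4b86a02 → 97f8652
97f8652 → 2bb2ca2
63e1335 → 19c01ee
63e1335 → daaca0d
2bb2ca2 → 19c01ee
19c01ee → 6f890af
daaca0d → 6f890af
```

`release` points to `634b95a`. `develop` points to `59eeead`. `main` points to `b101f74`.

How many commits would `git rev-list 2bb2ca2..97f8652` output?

1

Reachable from 97f8652: {19c01ee, 2bb2ca2, 6f890af, 97f8652}.
Reachable from 2bb2ca2: {19c01ee, 2bb2ca2, 6f890af}.
In 97f8652's history but not 2bb2ca2's: {97f8652} — 1 commit.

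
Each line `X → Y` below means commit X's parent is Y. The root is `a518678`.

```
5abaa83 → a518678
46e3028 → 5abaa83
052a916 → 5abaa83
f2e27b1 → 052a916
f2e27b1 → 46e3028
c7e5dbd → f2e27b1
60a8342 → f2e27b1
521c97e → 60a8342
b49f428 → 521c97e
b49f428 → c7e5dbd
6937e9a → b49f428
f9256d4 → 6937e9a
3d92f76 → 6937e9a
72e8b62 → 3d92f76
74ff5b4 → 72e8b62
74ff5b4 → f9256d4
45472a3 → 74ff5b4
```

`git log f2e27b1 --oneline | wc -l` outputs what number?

5

Walking parent pointers from f2e27b1: reachable set = {052a916, 46e3028, 5abaa83, a518678, f2e27b1}.
That is 5 commits.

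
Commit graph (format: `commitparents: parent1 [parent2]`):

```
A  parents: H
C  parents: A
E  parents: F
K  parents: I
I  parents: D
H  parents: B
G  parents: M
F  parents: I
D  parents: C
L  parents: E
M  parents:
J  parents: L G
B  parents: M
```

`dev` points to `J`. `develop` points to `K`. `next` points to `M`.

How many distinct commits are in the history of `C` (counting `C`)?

Walking parent pointers from C: reachable set = {A, B, C, H, M}.
That is 5 commits.

5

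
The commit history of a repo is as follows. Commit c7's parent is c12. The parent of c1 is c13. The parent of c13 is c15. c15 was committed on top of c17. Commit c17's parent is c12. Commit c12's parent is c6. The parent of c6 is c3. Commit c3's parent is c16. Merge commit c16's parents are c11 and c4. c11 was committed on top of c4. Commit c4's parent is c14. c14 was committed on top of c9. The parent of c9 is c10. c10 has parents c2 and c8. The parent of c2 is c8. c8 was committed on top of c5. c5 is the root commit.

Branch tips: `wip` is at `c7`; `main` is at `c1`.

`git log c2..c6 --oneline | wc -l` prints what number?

8

Reachable from c6: {c10, c11, c14, c16, c2, c3, c4, c5, c6, c8, c9}.
Reachable from c2: {c2, c5, c8}.
In c6's history but not c2's: {c10, c11, c14, c16, c3, c4, c6, c9} — 8 commits.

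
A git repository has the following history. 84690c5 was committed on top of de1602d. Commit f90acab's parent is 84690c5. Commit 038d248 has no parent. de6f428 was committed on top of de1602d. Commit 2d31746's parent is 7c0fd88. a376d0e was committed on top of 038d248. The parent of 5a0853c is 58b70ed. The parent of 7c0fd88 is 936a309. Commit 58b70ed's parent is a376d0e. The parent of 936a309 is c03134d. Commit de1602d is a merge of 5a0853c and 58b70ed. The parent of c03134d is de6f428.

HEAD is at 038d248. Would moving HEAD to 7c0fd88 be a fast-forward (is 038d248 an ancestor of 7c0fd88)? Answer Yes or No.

A fast-forward from 038d248 to 7c0fd88 is possible iff 038d248 is an ancestor of 7c0fd88.
Ancestors of 7c0fd88: {038d248, 58b70ed, 5a0853c, 7c0fd88, 936a309, a376d0e, c03134d, de1602d, de6f428}.
038d248 is among them, so fast-forward is possible.

Yes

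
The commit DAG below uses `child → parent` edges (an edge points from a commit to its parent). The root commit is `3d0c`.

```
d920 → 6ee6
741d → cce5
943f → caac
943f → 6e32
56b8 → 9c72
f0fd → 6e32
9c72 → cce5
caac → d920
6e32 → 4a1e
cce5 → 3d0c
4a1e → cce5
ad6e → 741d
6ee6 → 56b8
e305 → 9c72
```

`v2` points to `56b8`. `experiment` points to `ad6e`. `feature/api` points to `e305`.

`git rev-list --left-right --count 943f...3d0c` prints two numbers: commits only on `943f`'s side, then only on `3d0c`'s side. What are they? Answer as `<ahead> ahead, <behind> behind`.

9 ahead, 0 behind

Reachable from 943f: {3d0c, 4a1e, 56b8, 6e32, 6ee6, 943f, 9c72, caac, cce5, d920}.
Reachable from 3d0c: {3d0c}.
Only in 943f's history (ahead): {4a1e, 56b8, 6e32, 6ee6, 943f, 9c72, caac, cce5, d920} — 9.
Only in 3d0c's history (behind): {} — 0.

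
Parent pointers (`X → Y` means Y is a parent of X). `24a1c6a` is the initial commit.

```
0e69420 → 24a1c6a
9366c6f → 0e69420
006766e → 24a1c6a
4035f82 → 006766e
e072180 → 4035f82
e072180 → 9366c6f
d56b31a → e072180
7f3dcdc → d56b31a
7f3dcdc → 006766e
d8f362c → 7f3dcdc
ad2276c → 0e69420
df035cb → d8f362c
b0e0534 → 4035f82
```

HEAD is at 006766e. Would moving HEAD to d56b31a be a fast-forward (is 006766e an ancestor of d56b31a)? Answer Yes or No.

Yes

A fast-forward from 006766e to d56b31a is possible iff 006766e is an ancestor of d56b31a.
Ancestors of d56b31a: {006766e, 0e69420, 24a1c6a, 4035f82, 9366c6f, d56b31a, e072180}.
006766e is among them, so fast-forward is possible.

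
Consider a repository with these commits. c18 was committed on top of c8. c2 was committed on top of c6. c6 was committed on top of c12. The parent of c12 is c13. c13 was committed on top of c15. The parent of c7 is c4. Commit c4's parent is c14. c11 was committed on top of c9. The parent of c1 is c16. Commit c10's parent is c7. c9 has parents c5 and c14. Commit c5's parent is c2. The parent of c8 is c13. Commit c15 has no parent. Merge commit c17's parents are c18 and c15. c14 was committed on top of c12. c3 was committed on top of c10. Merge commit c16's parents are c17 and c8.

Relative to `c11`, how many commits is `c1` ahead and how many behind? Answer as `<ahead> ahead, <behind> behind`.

5 ahead, 7 behind

Reachable from c1: {c1, c13, c15, c16, c17, c18, c8}.
Reachable from c11: {c11, c12, c13, c14, c15, c2, c5, c6, c9}.
Only in c1's history (ahead): {c1, c16, c17, c18, c8} — 5.
Only in c11's history (behind): {c11, c12, c14, c2, c5, c6, c9} — 7.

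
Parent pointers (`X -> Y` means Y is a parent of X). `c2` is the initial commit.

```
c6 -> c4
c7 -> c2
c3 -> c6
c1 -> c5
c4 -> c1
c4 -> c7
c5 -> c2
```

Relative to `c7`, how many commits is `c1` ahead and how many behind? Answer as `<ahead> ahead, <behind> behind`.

Reachable from c1: {c1, c2, c5}.
Reachable from c7: {c2, c7}.
Only in c1's history (ahead): {c1, c5} — 2.
Only in c7's history (behind): {c7} — 1.

2 ahead, 1 behind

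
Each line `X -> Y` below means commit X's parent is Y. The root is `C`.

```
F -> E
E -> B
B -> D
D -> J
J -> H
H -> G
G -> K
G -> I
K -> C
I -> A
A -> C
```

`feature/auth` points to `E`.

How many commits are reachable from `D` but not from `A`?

Reachable from D: {A, C, D, G, H, I, J, K}.
Reachable from A: {A, C}.
In D's history but not A's: {D, G, H, I, J, K} — 6 commits.

6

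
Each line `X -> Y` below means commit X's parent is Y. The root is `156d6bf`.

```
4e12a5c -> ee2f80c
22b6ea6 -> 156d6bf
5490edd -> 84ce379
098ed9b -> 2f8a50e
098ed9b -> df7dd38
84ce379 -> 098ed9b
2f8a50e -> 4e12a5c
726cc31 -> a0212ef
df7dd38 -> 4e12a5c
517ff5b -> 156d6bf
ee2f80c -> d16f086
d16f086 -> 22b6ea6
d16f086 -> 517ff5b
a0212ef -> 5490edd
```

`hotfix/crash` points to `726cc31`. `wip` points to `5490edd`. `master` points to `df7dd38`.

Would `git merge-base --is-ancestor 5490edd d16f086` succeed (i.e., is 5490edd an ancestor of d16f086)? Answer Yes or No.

No

Ancestors of d16f086: {156d6bf, 22b6ea6, 517ff5b, d16f086}.
5490edd is not in that set, so it is not an ancestor of d16f086.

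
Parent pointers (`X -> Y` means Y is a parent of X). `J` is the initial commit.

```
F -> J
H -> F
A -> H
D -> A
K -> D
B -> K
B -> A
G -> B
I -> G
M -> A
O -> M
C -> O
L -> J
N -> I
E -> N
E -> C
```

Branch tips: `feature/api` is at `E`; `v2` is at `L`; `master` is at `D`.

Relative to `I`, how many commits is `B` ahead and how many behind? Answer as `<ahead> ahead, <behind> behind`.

Reachable from B: {A, B, D, F, H, J, K}.
Reachable from I: {A, B, D, F, G, H, I, J, K}.
Only in B's history (ahead): {} — 0.
Only in I's history (behind): {G, I} — 2.

0 ahead, 2 behind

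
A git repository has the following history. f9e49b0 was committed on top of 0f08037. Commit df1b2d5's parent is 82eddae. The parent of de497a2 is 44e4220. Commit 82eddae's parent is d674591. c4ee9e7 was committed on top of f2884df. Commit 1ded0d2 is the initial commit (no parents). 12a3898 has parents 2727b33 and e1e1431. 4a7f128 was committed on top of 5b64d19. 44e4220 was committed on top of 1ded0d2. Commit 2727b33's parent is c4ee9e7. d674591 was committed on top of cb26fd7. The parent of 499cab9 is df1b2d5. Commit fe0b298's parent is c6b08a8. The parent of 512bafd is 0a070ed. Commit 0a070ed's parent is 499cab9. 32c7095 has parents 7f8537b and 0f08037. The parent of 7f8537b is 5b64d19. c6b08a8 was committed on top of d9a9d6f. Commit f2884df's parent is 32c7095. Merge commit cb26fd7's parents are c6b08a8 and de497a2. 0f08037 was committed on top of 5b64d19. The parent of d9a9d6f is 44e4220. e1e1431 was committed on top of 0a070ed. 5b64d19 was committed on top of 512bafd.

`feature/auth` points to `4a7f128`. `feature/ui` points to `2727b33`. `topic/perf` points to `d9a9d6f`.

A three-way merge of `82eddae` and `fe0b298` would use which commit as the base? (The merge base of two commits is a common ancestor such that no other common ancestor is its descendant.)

c6b08a8

Ancestors of 82eddae: {1ded0d2, 44e4220, 82eddae, c6b08a8, cb26fd7, d674591, d9a9d6f, de497a2}.
Ancestors of fe0b298: {1ded0d2, 44e4220, c6b08a8, d9a9d6f, fe0b298}.
Common ancestors: {1ded0d2, 44e4220, c6b08a8, d9a9d6f}.
Among these, c6b08a8 is not an ancestor of any other common ancestor — it is the merge base.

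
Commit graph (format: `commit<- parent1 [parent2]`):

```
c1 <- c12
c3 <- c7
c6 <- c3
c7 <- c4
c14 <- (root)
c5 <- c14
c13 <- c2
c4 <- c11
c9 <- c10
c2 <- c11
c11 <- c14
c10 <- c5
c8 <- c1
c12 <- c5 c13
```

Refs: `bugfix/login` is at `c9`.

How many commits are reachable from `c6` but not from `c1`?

4

Reachable from c6: {c11, c14, c3, c4, c6, c7}.
Reachable from c1: {c1, c11, c12, c13, c14, c2, c5}.
In c6's history but not c1's: {c3, c4, c6, c7} — 4 commits.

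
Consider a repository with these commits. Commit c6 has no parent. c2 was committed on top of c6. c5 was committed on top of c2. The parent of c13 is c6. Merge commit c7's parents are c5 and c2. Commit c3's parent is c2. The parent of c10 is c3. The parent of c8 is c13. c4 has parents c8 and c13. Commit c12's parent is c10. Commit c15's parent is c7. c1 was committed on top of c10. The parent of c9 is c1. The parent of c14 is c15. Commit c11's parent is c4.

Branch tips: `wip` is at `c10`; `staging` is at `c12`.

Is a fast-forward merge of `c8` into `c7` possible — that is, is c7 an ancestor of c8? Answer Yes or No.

No

A fast-forward from c7 to c8 is possible iff c7 is an ancestor of c8.
Ancestors of c8: {c13, c6, c8}.
c7 is not among them, so fast-forward is not possible.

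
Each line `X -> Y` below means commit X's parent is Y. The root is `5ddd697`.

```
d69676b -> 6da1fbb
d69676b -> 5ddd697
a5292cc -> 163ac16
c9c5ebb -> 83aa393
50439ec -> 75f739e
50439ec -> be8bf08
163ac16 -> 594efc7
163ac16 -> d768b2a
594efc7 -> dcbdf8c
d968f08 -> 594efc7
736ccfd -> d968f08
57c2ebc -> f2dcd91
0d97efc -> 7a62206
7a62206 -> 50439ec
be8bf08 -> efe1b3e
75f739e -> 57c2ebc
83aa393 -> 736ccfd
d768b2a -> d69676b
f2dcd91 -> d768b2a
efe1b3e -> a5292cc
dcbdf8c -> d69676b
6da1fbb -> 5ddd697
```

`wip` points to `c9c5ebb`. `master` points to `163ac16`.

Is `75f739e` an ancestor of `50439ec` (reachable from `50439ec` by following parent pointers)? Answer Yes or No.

Yes

Ancestors of 50439ec (commits reachable by following parents): {163ac16, 50439ec, 57c2ebc, 594efc7, 5ddd697, 6da1fbb, 75f739e, a5292cc, be8bf08, d69676b, d768b2a, dcbdf8c, efe1b3e, f2dcd91}.
75f739e is in that set, so it is an ancestor of 50439ec.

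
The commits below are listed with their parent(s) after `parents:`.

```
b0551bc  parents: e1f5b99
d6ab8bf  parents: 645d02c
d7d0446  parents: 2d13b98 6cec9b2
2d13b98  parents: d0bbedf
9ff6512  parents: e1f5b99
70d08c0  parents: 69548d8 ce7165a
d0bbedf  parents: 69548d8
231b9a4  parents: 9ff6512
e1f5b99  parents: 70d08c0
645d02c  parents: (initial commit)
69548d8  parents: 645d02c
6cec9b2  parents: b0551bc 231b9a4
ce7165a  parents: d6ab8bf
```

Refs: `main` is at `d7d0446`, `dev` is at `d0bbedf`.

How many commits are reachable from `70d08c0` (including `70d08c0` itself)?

5

Walking parent pointers from 70d08c0: reachable set = {645d02c, 69548d8, 70d08c0, ce7165a, d6ab8bf}.
That is 5 commits.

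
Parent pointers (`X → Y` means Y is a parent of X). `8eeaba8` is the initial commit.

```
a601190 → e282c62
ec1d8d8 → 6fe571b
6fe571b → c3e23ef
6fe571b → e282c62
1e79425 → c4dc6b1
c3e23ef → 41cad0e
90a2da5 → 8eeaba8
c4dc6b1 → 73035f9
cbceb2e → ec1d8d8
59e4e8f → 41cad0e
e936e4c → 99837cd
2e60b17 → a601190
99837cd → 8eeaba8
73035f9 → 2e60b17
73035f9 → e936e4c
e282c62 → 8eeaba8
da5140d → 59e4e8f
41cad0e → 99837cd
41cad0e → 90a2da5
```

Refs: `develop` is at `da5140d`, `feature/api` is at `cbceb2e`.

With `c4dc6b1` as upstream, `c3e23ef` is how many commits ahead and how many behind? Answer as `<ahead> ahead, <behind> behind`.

Reachable from c3e23ef: {41cad0e, 8eeaba8, 90a2da5, 99837cd, c3e23ef}.
Reachable from c4dc6b1: {2e60b17, 73035f9, 8eeaba8, 99837cd, a601190, c4dc6b1, e282c62, e936e4c}.
Only in c3e23ef's history (ahead): {41cad0e, 90a2da5, c3e23ef} — 3.
Only in c4dc6b1's history (behind): {2e60b17, 73035f9, a601190, c4dc6b1, e282c62, e936e4c} — 6.

3 ahead, 6 behind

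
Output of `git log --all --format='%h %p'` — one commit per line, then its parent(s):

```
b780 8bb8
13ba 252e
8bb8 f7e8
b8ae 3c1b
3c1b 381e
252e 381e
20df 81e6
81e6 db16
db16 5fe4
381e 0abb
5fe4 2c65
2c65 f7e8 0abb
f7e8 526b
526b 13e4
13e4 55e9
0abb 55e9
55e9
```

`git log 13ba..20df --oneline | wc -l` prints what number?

8

Reachable from 20df: {0abb, 13e4, 20df, 2c65, 526b, 55e9, 5fe4, 81e6, db16, f7e8}.
Reachable from 13ba: {0abb, 13ba, 252e, 381e, 55e9}.
In 20df's history but not 13ba's: {13e4, 20df, 2c65, 526b, 5fe4, 81e6, db16, f7e8} — 8 commits.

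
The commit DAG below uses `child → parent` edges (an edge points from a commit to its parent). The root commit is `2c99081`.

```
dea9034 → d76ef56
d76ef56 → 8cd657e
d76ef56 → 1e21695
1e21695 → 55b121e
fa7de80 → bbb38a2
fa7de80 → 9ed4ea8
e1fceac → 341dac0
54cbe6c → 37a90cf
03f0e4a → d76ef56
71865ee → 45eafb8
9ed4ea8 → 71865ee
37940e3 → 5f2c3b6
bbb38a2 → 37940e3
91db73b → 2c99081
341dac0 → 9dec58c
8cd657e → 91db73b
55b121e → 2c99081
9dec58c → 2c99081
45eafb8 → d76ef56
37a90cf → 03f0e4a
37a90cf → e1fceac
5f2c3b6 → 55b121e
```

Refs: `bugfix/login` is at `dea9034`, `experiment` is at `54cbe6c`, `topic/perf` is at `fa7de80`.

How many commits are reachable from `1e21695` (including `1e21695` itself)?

3

Walking parent pointers from 1e21695: reachable set = {1e21695, 2c99081, 55b121e}.
That is 3 commits.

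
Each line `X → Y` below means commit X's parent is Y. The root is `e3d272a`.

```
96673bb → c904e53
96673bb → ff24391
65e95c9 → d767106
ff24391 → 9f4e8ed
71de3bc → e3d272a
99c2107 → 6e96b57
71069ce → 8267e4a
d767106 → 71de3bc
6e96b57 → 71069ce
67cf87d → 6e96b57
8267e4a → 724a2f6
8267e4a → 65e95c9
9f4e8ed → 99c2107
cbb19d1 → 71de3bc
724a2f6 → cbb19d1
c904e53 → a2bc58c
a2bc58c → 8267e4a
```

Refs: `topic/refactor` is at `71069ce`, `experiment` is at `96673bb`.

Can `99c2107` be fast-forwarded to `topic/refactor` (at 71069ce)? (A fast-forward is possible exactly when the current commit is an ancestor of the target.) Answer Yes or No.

A fast-forward from 99c2107 to 71069ce is possible iff 99c2107 is an ancestor of 71069ce.
Ancestors of 71069ce: {65e95c9, 71069ce, 71de3bc, 724a2f6, 8267e4a, cbb19d1, d767106, e3d272a}.
99c2107 is not among them, so fast-forward is not possible.

No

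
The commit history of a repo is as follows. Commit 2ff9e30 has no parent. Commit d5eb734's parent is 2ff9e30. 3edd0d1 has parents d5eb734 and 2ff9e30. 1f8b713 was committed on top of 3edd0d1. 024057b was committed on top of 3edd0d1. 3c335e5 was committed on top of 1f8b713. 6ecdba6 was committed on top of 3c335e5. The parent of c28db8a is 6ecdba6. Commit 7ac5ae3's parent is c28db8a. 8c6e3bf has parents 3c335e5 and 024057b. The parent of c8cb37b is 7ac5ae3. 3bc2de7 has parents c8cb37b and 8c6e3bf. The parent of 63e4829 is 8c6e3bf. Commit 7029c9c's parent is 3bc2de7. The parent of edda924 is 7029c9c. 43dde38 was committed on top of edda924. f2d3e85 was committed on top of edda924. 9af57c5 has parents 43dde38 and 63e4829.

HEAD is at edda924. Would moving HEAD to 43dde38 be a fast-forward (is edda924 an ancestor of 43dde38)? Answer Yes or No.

Yes

A fast-forward from edda924 to 43dde38 is possible iff edda924 is an ancestor of 43dde38.
Ancestors of 43dde38: {024057b, 1f8b713, 2ff9e30, 3bc2de7, 3c335e5, 3edd0d1, 43dde38, 6ecdba6, 7029c9c, 7ac5ae3, 8c6e3bf, c28db8a, c8cb37b, d5eb734, edda924}.
edda924 is among them, so fast-forward is possible.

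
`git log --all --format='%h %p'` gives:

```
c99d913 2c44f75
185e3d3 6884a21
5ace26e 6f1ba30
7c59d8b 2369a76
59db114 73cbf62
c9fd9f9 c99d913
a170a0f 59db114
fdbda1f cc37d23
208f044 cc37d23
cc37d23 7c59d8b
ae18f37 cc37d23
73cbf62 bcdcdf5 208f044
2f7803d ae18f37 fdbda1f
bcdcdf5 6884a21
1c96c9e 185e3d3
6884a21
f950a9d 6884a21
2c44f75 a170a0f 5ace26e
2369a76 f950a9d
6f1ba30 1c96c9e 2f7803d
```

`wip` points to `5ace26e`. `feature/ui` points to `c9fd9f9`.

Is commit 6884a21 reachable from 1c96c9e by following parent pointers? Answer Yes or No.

Yes

Ancestors of 1c96c9e (commits reachable by following parents): {185e3d3, 1c96c9e, 6884a21}.
6884a21 is in that set, so it is an ancestor of 1c96c9e.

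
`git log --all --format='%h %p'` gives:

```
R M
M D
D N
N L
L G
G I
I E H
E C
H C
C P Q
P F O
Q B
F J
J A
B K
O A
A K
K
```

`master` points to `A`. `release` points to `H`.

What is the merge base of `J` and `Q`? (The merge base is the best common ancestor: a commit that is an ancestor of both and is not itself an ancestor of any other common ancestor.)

K

Ancestors of J: {A, J, K}.
Ancestors of Q: {B, K, Q}.
Common ancestors: {K}.
The only common ancestor is K, so it is the merge base.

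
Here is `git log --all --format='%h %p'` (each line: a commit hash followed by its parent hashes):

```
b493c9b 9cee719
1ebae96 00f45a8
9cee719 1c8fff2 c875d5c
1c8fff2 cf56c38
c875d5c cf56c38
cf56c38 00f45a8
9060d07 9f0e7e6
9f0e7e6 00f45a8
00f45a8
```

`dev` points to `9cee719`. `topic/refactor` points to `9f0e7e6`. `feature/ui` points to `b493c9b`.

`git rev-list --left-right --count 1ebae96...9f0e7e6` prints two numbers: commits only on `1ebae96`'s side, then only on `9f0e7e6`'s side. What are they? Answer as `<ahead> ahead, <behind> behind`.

1 ahead, 1 behind

Reachable from 1ebae96: {00f45a8, 1ebae96}.
Reachable from 9f0e7e6: {00f45a8, 9f0e7e6}.
Only in 1ebae96's history (ahead): {1ebae96} — 1.
Only in 9f0e7e6's history (behind): {9f0e7e6} — 1.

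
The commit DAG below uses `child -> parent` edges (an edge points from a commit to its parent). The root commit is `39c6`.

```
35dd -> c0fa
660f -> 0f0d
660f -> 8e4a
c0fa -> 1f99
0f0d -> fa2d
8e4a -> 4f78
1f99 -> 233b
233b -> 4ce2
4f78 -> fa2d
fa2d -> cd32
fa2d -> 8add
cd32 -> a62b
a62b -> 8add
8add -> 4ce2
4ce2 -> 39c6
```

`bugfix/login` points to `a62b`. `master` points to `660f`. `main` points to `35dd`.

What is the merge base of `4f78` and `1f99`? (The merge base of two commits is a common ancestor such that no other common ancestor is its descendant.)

4ce2

Ancestors of 4f78: {39c6, 4ce2, 4f78, 8add, a62b, cd32, fa2d}.
Ancestors of 1f99: {1f99, 233b, 39c6, 4ce2}.
Common ancestors: {39c6, 4ce2}.
Among these, 4ce2 is not an ancestor of any other common ancestor — it is the merge base.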